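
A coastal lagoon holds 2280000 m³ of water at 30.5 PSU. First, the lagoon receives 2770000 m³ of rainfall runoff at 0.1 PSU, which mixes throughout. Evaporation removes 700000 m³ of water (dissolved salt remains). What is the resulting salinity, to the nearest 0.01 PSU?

16.05 PSU

After mixing: salt = 2,280,000×30.5 + 2,770,000×0.1 = 69,817,000; volume = 5,050,000 m³
After evaporation: salt unchanged = 69,817,000; volume = 5,050,000 − 700,000 = 4,350,000 m³
S = 69,817,000 / 4,350,000 = 16.0499 PSU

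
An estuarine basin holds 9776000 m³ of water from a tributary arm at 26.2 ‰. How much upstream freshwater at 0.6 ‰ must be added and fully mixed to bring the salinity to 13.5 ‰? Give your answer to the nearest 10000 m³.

9620000 m³

Salt balance: 9,776,000×26.2 + V×0.6 = (9,776,000+V)×13.5
256,131,200 + 0.6V = 131,976,000 + 13.5V
124,155,200 = 12.9V
V = 9,624,434.11 m³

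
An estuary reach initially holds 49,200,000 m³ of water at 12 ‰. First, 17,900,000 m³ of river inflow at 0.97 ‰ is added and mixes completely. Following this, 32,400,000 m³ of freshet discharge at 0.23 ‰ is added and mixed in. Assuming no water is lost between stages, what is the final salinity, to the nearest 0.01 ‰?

6.18 ‰

Salt balance:
Initial salt = 49,200,000×12 = 590,400,000
After stage 1: salt = 590,400,000 + 17,900,000×0.97 = 607,763,000; volume = 67,100,000 m³; S = 9.058 ‰
After stage 2: salt = 607,763,000 + 32,400,000×0.23 = 615,215,000; volume = 99,500,000 m³
S = 615,215,000 / 99,500,000 = 6.1831 ‰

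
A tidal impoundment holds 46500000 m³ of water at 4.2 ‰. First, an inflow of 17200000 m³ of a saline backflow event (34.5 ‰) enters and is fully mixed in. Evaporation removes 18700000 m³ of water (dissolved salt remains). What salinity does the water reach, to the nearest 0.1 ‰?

17.5 ‰

After mixing: salt = 46,500,000×4.2 + 17,200,000×34.5 = 788,700,000; volume = 63,700,000 m³
After evaporation: salt unchanged = 788,700,000; volume = 63,700,000 − 18,700,000 = 45,000,000 m³
S = 788,700,000 / 45,000,000 = 17.5267 ‰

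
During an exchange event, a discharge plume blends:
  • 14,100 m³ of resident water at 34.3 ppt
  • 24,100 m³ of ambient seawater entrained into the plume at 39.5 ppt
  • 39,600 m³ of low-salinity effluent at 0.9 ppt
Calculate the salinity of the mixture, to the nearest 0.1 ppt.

18.9 ppt

Weighted by volume,
salt = 14,100×34.3 + 24,100×39.5 + 39,600×0.9 = 483,630 + 951,950 + 35,640 = 1,471,220
volume = 14,100 + 24,100 + 39,600 = 77,800 m³
S = 1,471,220 / 77,800 = 18.91 ppt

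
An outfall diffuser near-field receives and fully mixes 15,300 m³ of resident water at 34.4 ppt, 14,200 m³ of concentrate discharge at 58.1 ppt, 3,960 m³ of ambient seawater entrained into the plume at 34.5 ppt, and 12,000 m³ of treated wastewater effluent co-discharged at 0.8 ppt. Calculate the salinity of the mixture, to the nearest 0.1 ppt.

By conservation of dissolved salt,
salt = 15,300×34.4 + 14,200×58.1 + 3,960×34.5 + 12,000×0.8 = 526,320 + 825,020 + 136,620 + 9,600 = 1,497,560
volume = 15,300 + 14,200 + 3,960 + 12,000 = 45,460 m³
S = 1,497,560 / 45,460 = 32.942 ppt

32.9 ppt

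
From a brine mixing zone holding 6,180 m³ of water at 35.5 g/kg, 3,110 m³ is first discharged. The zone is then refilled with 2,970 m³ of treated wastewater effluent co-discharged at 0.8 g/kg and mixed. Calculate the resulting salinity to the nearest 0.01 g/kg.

Remaining after removal: 3,070 m³ at 35.5 g/kg (salt = 108,985)
After addition: salt = 108,985 + 2,970×0.8 = 111,361; volume = 6,040 m³
S = 111,361 / 6,040 = 18.4373 g/kg

18.44 g/kg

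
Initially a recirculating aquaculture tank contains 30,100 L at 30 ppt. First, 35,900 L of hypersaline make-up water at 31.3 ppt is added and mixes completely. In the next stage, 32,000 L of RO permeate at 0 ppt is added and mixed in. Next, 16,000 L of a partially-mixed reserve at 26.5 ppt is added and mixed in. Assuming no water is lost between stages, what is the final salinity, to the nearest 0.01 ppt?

Salt balance:
Initial salt = 30,100×30 = 903,000
After stage 1: salt = 903,000 + 35,900×31.3 = 2,026,670; volume = 66,000 L; S = 30.707 ppt
After stage 2: salt = 2,026,670 + 32,000×0 = 2,026,670; volume = 98,000 L; S = 20.68 ppt
After stage 3: salt = 2,026,670 + 16,000×26.5 = 2,450,670; volume = 114,000 L
S = 2,450,670 / 114,000 = 21.4971 ppt

21.50 ppt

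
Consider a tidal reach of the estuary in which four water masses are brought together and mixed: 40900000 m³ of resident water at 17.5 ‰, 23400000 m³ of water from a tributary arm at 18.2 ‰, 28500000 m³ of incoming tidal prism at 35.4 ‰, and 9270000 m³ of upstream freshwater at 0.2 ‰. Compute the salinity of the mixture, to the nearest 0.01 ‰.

21.09 ‰

Total salt / total volume:
salt = 40,900,000×17.5 + 23,400,000×18.2 + 28,500,000×35.4 + 9,270,000×0.2 = 715,750,000 + 425,880,000 + 1,008,900,000 + 1,854,000 = 2,152,384,000
volume = 40,900,000 + 23,400,000 + 28,500,000 + 9,270,000 = 102,070,000 m³
S = 2,152,384,000 / 102,070,000 = 21.0873 ‰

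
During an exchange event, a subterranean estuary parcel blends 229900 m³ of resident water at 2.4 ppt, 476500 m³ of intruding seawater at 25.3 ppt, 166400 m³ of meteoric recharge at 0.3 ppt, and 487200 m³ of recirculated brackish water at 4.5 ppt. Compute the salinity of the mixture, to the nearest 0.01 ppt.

Weighted by volume,
salt = 229,900×2.4 + 476,500×25.3 + 166,400×0.3 + 487,200×4.5 = 551,760 + 12,055,450 + 49,920 + 2,192,400 = 14,849,530
volume = 229,900 + 476,500 + 166,400 + 487,200 = 1,360,000 m³
S = 14,849,530 / 1,360,000 = 10.9188 ppt

10.92 ppt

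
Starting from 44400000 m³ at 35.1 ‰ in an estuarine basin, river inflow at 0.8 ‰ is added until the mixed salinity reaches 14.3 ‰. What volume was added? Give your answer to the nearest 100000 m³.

Salt balance: 44,400,000×35.1 + V×0.8 = (44,400,000+V)×14.3
1,558,440,000 + 0.8V = 634,920,000 + 14.3V
923,520,000 = 13.5V
V = 68,408,888.89 m³

68400000 m³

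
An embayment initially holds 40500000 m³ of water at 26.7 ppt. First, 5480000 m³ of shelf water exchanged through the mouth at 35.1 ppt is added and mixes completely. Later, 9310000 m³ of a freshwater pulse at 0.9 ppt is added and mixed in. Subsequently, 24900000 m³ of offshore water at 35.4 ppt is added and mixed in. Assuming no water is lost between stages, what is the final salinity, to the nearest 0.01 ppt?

Weighted by volume,
Initial salt = 40,500,000×26.7 = 1,081,350,000
After stage 1: salt = 1,081,350,000 + 5,480,000×35.1 = 1,273,698,000; volume = 45,980,000 m³; S = 27.701 ppt
After stage 2: salt = 1,273,698,000 + 9,310,000×0.9 = 1,282,077,000; volume = 55,290,000 m³; S = 23.188 ppt
After stage 3: salt = 1,282,077,000 + 24,900,000×35.4 = 2,163,537,000; volume = 80,190,000 m³
S = 2,163,537,000 / 80,190,000 = 26.9801 ppt

26.98 ppt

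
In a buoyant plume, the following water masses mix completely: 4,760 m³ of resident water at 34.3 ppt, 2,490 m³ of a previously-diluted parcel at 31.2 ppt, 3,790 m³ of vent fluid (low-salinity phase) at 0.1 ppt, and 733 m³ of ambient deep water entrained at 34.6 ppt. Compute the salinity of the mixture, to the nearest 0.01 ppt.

22.65 ppt

Weighted by volume,
salt = 4,760×34.3 + 2,490×31.2 + 3,790×0.1 + 733×34.6 = 163,268 + 77,688 + 379 + 25,361.8 = 266,696.8
volume = 4,760 + 2,490 + 3,790 + 733 = 11,773 m³
S = 266,696.8 / 11,773 = 22.6533 ppt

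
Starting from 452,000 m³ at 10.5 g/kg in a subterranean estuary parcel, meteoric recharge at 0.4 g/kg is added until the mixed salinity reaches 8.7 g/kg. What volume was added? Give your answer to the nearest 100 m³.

Salt balance: 452,000×10.5 + V×0.4 = (452,000+V)×8.7
4,746,000 + 0.4V = 3,932,400 + 8.7V
813,600 = 8.3V
V = 98,024.1 m³

98000 m³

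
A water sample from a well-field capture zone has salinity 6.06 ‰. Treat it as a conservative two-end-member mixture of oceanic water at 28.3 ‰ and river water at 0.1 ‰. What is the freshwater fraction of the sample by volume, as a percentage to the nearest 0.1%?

Let f be the freshwater fraction. Salt balance per unit volume:
f×0.1 + (1−f)×28.3 = 6.06
f = (28.3 − 6.06) / (28.3 − 0.1) = 22.24/28.2 = 0.7887

78.9%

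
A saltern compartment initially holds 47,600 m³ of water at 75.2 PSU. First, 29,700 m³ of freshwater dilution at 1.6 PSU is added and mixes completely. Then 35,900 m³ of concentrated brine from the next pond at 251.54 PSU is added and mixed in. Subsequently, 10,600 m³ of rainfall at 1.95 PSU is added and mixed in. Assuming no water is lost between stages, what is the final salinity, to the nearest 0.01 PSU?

102.41 PSU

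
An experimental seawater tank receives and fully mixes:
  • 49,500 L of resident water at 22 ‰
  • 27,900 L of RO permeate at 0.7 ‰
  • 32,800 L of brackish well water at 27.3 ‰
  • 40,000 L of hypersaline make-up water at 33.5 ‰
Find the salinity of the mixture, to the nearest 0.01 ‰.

Total salt / total volume:
salt = 49,500×22 + 27,900×0.7 + 32,800×27.3 + 40,000×33.5 = 1,089,000 + 19,530 + 895,440 + 1,340,000 = 3,343,970
volume = 49,500 + 27,900 + 32,800 + 40,000 = 150,200 L
S = 3,343,970 / 150,200 = 22.2634 ‰

22.26 ‰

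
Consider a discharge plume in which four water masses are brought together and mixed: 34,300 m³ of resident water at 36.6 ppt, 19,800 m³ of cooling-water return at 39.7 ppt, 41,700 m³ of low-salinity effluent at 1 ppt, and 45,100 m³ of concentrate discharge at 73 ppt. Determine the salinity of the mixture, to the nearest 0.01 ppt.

Conserving salt mass:
salt = 34,300×36.6 + 19,800×39.7 + 41,700×1 + 45,100×73 = 1,255,380 + 786,060 + 41,700 + 3,292,300 = 5,375,440
volume = 34,300 + 19,800 + 41,700 + 45,100 = 140,900 m³
S = 5,375,440 / 140,900 = 38.1507 ppt

38.15 ppt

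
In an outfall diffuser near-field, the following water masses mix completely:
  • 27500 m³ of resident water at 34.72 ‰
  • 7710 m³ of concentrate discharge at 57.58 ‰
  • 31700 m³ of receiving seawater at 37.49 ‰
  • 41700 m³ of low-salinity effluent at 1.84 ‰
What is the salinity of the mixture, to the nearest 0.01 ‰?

Salt balance:
salt = 27,500×34.72 + 7,710×57.58 + 31,700×37.49 + 41,700×1.84 = 954,800 + 443,941.8 + 1,188,433 + 76,728 = 2,663,902.8
volume = 27,500 + 7,710 + 31,700 + 41,700 = 108,610 m³
S = 2,663,902.8 / 108,610 = 24.5272 ‰

24.53 ‰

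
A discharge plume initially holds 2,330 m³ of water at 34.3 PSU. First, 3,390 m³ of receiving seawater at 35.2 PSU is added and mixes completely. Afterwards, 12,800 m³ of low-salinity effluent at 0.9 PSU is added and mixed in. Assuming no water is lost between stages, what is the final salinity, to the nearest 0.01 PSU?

11.38 PSU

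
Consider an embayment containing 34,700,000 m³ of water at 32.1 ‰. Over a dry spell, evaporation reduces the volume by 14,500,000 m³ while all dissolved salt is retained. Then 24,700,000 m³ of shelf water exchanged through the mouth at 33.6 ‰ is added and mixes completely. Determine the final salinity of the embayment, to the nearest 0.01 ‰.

After evaporation: salt = 34,700,000×32.1 = 1,113,870,000; volume = 34,700,000 − 14,500,000 = 20,200,000 m³
After mixing: salt = 1,113,870,000 + 24,700,000×33.6 = 1,943,790,000; volume = 20,200,000 + 24,700,000 = 44,900,000 m³
S = 1,943,790,000 / 44,900,000 = 43.2915 ‰

43.29 ‰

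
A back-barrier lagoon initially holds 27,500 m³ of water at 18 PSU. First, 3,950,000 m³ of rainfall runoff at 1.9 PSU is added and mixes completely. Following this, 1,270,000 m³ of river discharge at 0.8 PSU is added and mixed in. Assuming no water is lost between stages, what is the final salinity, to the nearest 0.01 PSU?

1.72 PSU

Mass of salt is conserved:
Initial salt = 27,500×18 = 495,000
After stage 1: salt = 495,000 + 3,950,000×1.9 = 8,000,000; volume = 3,977,500 m³; S = 2.011 PSU
After stage 2: salt = 8,000,000 + 1,270,000×0.8 = 9,016,000; volume = 5,247,500 m³
S = 9,016,000 / 5,247,500 = 1.7182 PSU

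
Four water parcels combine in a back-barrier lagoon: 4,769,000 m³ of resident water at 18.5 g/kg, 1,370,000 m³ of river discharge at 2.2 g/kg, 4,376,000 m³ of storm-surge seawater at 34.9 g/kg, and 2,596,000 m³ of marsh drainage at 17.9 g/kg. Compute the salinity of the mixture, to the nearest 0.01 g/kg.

Conserving salt mass:
salt = 4,769,000×18.5 + 1,370,000×2.2 + 4,376,000×34.9 + 2,596,000×17.9 = 88,226,500 + 3,014,000 + 152,722,400 + 46,468,400 = 290,431,300
volume = 4,769,000 + 1,370,000 + 4,376,000 + 2,596,000 = 13,111,000 m³
S = 290,431,300 / 13,111,000 = 22.1517 g/kg

22.15 g/kg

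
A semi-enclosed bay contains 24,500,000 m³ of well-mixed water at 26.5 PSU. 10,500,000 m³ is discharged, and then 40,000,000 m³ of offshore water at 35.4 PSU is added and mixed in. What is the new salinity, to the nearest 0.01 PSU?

33.09 PSU

Remaining after removal: 14,000,000 m³ at 26.5 PSU (salt = 371,000,000)
After addition: salt = 371,000,000 + 40,000,000×35.4 = 1,787,000,000; volume = 54,000,000 m³
S = 1,787,000,000 / 54,000,000 = 33.0926 PSU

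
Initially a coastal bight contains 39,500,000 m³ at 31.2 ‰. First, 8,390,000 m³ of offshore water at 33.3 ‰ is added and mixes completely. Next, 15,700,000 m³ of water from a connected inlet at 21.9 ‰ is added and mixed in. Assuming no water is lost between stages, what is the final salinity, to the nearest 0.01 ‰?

29.18 ‰

Weighted by volume,
Initial salt = 39,500,000×31.2 = 1,232,400,000
After stage 1: salt = 1,232,400,000 + 8,390,000×33.3 = 1,511,787,000; volume = 47,890,000 m³; S = 31.568 ‰
After stage 2: salt = 1,511,787,000 + 15,700,000×21.9 = 1,855,617,000; volume = 63,590,000 m³
S = 1,855,617,000 / 63,590,000 = 29.181 ‰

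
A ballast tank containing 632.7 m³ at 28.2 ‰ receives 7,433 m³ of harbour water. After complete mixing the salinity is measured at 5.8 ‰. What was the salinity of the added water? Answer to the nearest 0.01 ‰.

Salt balance: 632.7×28.2 + 7,433×S = 8,065.7×5.8
17,842.14 + 7,433·S = 46,781.06
S = (46,781.06 − 17,842.14) / 7,433 = 3.8933 ‰

3.89 ‰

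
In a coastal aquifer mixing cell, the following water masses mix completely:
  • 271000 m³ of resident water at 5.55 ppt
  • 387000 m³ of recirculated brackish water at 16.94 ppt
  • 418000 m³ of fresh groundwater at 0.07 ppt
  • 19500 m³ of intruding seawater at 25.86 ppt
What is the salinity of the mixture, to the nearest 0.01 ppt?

Total salt / total volume:
salt = 271,000×5.55 + 387,000×16.94 + 418,000×0.07 + 19,500×25.86 = 1,504,050 + 6,555,780 + 29,260 + 504,270 = 8,593,360
volume = 271,000 + 387,000 + 418,000 + 19,500 = 1,095,500 m³
S = 8,593,360 / 1,095,500 = 7.8442 ppt

7.84 ppt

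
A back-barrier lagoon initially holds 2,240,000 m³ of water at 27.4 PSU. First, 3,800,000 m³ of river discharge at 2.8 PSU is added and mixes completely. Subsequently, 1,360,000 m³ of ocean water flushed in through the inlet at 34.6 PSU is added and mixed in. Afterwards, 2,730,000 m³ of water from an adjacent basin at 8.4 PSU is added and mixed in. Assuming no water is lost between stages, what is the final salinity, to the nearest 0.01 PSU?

14.02 PSU

Conserving salt mass:
Initial salt = 2,240,000×27.4 = 61,376,000
After stage 1: salt = 61,376,000 + 3,800,000×2.8 = 72,016,000; volume = 6,040,000 m³; S = 11.923 PSU
After stage 2: salt = 72,016,000 + 1,360,000×34.6 = 119,072,000; volume = 7,400,000 m³; S = 16.091 PSU
After stage 3: salt = 119,072,000 + 2,730,000×8.4 = 142,004,000; volume = 10,130,000 m³
S = 142,004,000 / 10,130,000 = 14.0182 PSU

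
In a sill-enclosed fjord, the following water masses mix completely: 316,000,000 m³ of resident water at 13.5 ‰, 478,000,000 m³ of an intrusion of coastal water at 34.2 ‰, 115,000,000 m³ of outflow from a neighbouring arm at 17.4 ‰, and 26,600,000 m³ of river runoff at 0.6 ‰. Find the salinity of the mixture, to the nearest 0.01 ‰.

24.19 ‰

Mass of salt is conserved:
salt = 316,000,000×13.5 + 478,000,000×34.2 + 115,000,000×17.4 + 26,600,000×0.6 = 4,266,000,000 + 16,347,600,000 + 2,001,000,000 + 15,960,000 = 22,630,560,000
volume = 316,000,000 + 478,000,000 + 115,000,000 + 26,600,000 = 935,600,000 m³
S = 22,630,560,000 / 935,600,000 = 24.1883 ‰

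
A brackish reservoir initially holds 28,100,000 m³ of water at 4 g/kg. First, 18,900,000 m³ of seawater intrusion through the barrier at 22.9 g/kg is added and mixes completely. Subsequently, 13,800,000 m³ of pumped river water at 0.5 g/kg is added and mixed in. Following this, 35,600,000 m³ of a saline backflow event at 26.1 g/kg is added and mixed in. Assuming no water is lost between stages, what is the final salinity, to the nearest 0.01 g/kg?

Conserving salt mass:
Initial salt = 28,100,000×4 = 112,400,000
After stage 1: salt = 112,400,000 + 18,900,000×22.9 = 545,210,000; volume = 47,000,000 m³; S = 11.6 g/kg
After stage 2: salt = 545,210,000 + 13,800,000×0.5 = 552,110,000; volume = 60,800,000 m³; S = 9.081 g/kg
After stage 3: salt = 552,110,000 + 35,600,000×26.1 = 1,481,270,000; volume = 96,400,000 m³
S = 1,481,270,000 / 96,400,000 = 15.3659 g/kg

15.37 g/kg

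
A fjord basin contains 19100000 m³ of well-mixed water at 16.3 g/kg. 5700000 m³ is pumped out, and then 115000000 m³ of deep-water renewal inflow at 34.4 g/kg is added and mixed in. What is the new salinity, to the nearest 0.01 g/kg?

32.51 g/kg

Remaining after removal: 13,400,000 m³ at 16.3 g/kg (salt = 218,420,000)
After addition: salt = 218,420,000 + 115,000,000×34.4 = 4,174,420,000; volume = 128,400,000 m³
S = 4,174,420,000 / 128,400,000 = 32.5111 g/kg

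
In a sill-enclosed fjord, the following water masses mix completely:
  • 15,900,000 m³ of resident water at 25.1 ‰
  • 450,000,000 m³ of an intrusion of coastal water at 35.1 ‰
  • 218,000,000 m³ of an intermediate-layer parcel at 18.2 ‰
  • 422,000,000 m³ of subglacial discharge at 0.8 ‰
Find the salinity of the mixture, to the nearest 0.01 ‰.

Weighted by volume,
salt = 15,900,000×25.1 + 450,000,000×35.1 + 218,000,000×18.2 + 422,000,000×0.8 = 399,090,000 + 15,795,000,000 + 3,967,600,000 + 337,600,000 = 20,499,290,000
volume = 15,900,000 + 450,000,000 + 218,000,000 + 422,000,000 = 1,105,900,000 m³
S = 20,499,290,000 / 1,105,900,000 = 18.5363 ‰

18.54 ‰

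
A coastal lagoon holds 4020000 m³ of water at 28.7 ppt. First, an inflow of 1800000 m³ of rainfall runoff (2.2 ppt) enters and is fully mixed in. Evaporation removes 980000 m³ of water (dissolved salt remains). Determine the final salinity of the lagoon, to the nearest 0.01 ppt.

24.66 ppt

After mixing: salt = 4,020,000×28.7 + 1,800,000×2.2 = 119,334,000; volume = 5,820,000 m³
After evaporation: salt unchanged = 119,334,000; volume = 5,820,000 − 980,000 = 4,840,000 m³
S = 119,334,000 / 4,840,000 = 24.6558 ppt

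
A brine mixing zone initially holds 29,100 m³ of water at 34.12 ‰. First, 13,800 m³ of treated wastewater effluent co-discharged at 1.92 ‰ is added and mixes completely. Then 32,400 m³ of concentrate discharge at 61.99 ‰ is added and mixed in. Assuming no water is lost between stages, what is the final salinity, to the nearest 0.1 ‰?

Weighted by volume,
Initial salt = 29,100×34.12 = 992,892
After stage 1: salt = 992,892 + 13,800×1.92 = 1,019,388; volume = 42,900 m³; S = 23.762 ‰
After stage 2: salt = 1,019,388 + 32,400×61.99 = 3,027,864; volume = 75,300 m³
S = 3,027,864 / 75,300 = 40.2107 ‰

40.2 ‰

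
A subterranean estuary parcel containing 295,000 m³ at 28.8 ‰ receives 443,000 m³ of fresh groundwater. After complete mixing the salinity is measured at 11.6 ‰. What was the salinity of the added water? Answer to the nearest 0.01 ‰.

0.15 ‰

Salt balance: 295,000×28.8 + 443,000×S = 738,000×11.6
8,496,000 + 443,000·S = 8,560,800
S = (8,560,800 − 8,496,000) / 443,000 = 0.1463 ‰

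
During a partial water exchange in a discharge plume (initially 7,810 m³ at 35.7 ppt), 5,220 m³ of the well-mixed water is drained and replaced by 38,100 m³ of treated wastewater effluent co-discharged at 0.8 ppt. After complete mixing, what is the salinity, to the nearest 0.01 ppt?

3.02 ppt

Remaining after removal: 2,590 m³ at 35.7 ppt (salt = 92,463)
After addition: salt = 92,463 + 38,100×0.8 = 122,943; volume = 40,690 m³
S = 122,943 / 40,690 = 3.0215 ppt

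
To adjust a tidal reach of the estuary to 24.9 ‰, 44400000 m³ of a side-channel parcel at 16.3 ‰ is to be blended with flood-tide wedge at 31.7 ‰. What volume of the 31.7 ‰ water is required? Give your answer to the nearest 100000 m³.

56200000 m³

Salt balance: 44,400,000×16.3 + V×31.7 = (44,400,000+V)×24.9
723,720,000 + 31.7V = 1,105,560,000 + 24.9V
381,840,000 = 6.8V
V = 56,152,941.18 m³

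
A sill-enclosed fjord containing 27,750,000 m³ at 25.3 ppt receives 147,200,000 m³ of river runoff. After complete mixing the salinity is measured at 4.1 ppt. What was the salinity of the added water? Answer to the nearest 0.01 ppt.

Salt balance: 27,750,000×25.3 + 147,200,000×S = 174,950,000×4.1
702,075,000 + 147,200,000·S = 717,295,000
S = (717,295,000 − 702,075,000) / 147,200,000 = 0.1034 ppt

0.10 ppt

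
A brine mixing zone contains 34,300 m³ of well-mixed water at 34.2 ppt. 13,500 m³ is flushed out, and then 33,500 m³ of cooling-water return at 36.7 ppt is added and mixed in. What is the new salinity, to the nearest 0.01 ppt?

Remaining after removal: 20,800 m³ at 34.2 ppt (salt = 711,360)
After addition: salt = 711,360 + 33,500×36.7 = 1,940,810; volume = 54,300 m³
S = 1,940,810 / 54,300 = 35.7424 ppt

35.74 ppt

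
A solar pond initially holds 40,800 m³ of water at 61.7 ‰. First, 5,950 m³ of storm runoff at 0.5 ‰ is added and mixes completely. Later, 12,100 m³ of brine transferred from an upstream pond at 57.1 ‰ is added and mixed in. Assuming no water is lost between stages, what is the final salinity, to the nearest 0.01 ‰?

54.57 ‰

Salt balance:
Initial salt = 40,800×61.7 = 2,517,360
After stage 1: salt = 2,517,360 + 5,950×0.5 = 2,520,335; volume = 46,750 m³; S = 53.911 ‰
After stage 2: salt = 2,520,335 + 12,100×57.1 = 3,211,245; volume = 58,850 m³
S = 3,211,245 / 58,850 = 54.5666 ‰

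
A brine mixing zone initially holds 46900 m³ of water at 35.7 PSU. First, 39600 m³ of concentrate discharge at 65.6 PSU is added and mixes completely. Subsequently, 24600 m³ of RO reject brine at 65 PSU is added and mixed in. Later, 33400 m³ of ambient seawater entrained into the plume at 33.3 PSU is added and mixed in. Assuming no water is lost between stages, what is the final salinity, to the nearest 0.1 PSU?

Conserving salt mass:
Initial salt = 46,900×35.7 = 1,674,330
After stage 1: salt = 1,674,330 + 39,600×65.6 = 4,272,090; volume = 86,500 m³; S = 49.388 PSU
After stage 2: salt = 4,272,090 + 24,600×65 = 5,871,090; volume = 111,100 m³; S = 52.845 PSU
After stage 3: salt = 5,871,090 + 33,400×33.3 = 6,983,310; volume = 144,500 m³
S = 6,983,310 / 144,500 = 48.3274 PSU

48.3 PSU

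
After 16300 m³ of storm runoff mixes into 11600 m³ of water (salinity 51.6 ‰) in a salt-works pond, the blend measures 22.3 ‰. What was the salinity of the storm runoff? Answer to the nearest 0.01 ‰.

1.45 ‰

Salt balance: 11,600×51.6 + 16,300×S = 27,900×22.3
598,560 + 16,300·S = 622,170
S = (622,170 − 598,560) / 16,300 = 1.4485 ‰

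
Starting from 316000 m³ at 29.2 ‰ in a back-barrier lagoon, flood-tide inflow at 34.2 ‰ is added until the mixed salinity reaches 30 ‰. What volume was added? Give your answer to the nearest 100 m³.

Salt balance: 316,000×29.2 + V×34.2 = (316,000+V)×30
9,227,200 + 34.2V = 9,480,000 + 30V
252,800 = 4.2V
V = 60,190.48 m³

60200 m³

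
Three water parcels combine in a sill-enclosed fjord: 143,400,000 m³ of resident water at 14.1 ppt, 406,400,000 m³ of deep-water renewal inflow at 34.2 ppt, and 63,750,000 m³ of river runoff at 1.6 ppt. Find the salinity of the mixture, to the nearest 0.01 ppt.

26.11 ppt

Mass of salt is conserved:
salt = 143,400,000×14.1 + 406,400,000×34.2 + 63,750,000×1.6 = 2,021,940,000 + 13,898,880,000 + 102,000,000 = 16,022,820,000
volume = 143,400,000 + 406,400,000 + 63,750,000 = 613,550,000 m³
S = 16,022,820,000 / 613,550,000 = 26.1149 ppt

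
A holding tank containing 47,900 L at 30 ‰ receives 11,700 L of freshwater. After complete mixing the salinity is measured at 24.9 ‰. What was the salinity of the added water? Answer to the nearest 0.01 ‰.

Salt balance: 47,900×30 + 11,700×S = 59,600×24.9
1,437,000 + 11,700·S = 1,484,040
S = (1,484,040 − 1,437,000) / 11,700 = 4.0205 ‰

4.02 ‰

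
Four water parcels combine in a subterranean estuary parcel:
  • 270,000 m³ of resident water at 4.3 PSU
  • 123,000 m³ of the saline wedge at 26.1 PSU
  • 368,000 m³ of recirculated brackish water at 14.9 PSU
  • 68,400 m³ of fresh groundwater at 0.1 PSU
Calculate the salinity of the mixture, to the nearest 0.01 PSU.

Mass of salt is conserved:
salt = 270,000×4.3 + 123,000×26.1 + 368,000×14.9 + 68,400×0.1 = 1,161,000 + 3,210,300 + 5,483,200 + 6,840 = 9,861,340
volume = 270,000 + 123,000 + 368,000 + 68,400 = 829,400 m³
S = 9,861,340 / 829,400 = 11.8897 PSU

11.89 PSU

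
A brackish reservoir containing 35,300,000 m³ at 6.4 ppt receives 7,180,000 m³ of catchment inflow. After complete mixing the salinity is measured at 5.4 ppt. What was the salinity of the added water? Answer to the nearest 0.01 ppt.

0.48 ppt

Salt balance: 35,300,000×6.4 + 7,180,000×S = 42,480,000×5.4
225,920,000 + 7,180,000·S = 229,392,000
S = (229,392,000 − 225,920,000) / 7,180,000 = 0.4836 ppt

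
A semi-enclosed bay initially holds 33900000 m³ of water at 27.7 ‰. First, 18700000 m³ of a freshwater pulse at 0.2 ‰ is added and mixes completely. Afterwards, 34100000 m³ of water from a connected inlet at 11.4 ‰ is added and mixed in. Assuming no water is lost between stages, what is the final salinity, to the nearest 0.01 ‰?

15.36 ‰

Salt balance:
Initial salt = 33,900,000×27.7 = 939,030,000
After stage 1: salt = 939,030,000 + 18,700,000×0.2 = 942,770,000; volume = 52,600,000 m³; S = 17.923 ‰
After stage 2: salt = 942,770,000 + 34,100,000×11.4 = 1,331,510,000; volume = 86,700,000 m³
S = 1,331,510,000 / 86,700,000 = 15.3577 ‰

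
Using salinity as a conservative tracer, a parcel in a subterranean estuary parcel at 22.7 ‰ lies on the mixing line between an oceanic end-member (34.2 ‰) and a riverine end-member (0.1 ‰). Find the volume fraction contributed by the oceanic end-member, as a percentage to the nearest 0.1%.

66.3%

Let g be the oceanic fraction. Salt balance per unit volume:
g×34.2 + (1−g)×0.1 = 22.7
g = (22.7 − 0.1) / (34.2 − 0.1) = 22.6/34.1 = 0.6628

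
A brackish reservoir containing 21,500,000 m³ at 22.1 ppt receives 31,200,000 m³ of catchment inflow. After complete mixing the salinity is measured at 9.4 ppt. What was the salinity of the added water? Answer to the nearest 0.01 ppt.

Salt balance: 21,500,000×22.1 + 31,200,000×S = 52,700,000×9.4
475,150,000 + 31,200,000·S = 495,380,000
S = (495,380,000 − 475,150,000) / 31,200,000 = 0.6484 ppt

0.65 ppt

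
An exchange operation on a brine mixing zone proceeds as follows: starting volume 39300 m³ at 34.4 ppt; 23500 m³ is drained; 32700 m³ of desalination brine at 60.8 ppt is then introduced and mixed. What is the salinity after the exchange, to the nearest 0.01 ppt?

Remaining after removal: 15,800 m³ at 34.4 ppt (salt = 543,520)
After addition: salt = 543,520 + 32,700×60.8 = 2,531,680; volume = 48,500 m³
S = 2,531,680 / 48,500 = 52.1996 ppt

52.20 ppt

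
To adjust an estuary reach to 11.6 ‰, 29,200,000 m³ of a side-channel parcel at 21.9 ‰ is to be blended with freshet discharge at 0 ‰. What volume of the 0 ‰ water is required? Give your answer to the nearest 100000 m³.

Salt balance: 29,200,000×21.9 + V×0 = (29,200,000+V)×11.6
639,480,000 + 0V = 338,720,000 + 11.6V
300,760,000 = 11.6V
V = 25,927,586.21 m³

25900000 m³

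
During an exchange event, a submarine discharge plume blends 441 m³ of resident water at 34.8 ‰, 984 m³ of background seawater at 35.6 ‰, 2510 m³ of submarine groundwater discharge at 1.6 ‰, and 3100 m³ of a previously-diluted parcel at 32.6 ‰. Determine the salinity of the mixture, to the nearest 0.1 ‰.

22.1 ‰

Weighted by volume,
salt = 441×34.8 + 984×35.6 + 2,510×1.6 + 3,100×32.6 = 15,346.8 + 35,030.4 + 4,016 + 101,060 = 155,453.2
volume = 441 + 984 + 2,510 + 3,100 = 7,035 m³
S = 155,453.2 / 7,035 = 22.097 ‰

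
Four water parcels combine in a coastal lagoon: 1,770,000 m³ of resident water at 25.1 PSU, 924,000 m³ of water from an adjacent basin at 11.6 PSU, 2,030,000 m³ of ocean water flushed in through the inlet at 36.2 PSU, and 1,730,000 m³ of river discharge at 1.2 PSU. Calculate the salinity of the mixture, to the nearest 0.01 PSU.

20.25 PSU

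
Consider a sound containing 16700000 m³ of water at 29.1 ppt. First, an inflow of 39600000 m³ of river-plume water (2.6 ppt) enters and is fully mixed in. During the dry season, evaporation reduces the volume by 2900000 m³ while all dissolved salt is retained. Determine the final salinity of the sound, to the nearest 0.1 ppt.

After mixing: salt = 16,700,000×29.1 + 39,600,000×2.6 = 588,930,000; volume = 56,300,000 m³
After evaporation: salt unchanged = 588,930,000; volume = 56,300,000 − 2,900,000 = 53,400,000 m³
S = 588,930,000 / 53,400,000 = 11.0287 ppt

11.0 ppt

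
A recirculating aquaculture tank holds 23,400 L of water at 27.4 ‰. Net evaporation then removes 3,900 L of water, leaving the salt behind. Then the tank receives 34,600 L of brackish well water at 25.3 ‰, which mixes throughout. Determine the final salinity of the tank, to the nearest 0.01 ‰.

After evaporation: salt = 23,400×27.4 = 641,160; volume = 23,400 − 3,900 = 19,500 L
After mixing: salt = 641,160 + 34,600×25.3 = 1,516,540; volume = 19,500 + 34,600 = 54,100 L
S = 1,516,540 / 54,100 = 28.0322 ‰

28.03 ‰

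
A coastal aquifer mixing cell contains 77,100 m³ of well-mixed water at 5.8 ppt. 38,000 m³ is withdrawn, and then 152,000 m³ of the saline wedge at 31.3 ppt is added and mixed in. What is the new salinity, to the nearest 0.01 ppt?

26.08 ppt

Remaining after removal: 39,100 m³ at 5.8 ppt (salt = 226,780)
After addition: salt = 226,780 + 152,000×31.3 = 4,984,380; volume = 191,100 m³
S = 4,984,380 / 191,100 = 26.0826 ppt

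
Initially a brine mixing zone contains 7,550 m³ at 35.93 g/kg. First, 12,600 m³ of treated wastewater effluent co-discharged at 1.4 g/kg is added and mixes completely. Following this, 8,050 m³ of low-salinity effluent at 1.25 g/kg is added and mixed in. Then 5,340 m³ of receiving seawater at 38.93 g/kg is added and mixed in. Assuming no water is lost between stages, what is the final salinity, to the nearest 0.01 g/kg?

15.11 g/kg

Mass of salt is conserved:
Initial salt = 7,550×35.93 = 271,271.5
After stage 1: salt = 271,271.5 + 12,600×1.4 = 288,911.5; volume = 20,150 m³; S = 14.338 g/kg
After stage 2: salt = 288,911.5 + 8,050×1.25 = 298,974; volume = 28,200 m³; S = 10.602 g/kg
After stage 3: salt = 298,974 + 5,340×38.93 = 506,860.2; volume = 33,540 m³
S = 506,860.2 / 33,540 = 15.1121 g/kg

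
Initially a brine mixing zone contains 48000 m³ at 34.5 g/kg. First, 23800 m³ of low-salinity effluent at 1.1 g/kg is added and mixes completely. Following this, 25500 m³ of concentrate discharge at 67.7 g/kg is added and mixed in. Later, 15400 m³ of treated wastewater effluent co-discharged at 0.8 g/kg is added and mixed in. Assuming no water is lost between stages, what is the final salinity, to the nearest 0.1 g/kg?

Weighted by volume,
Initial salt = 48,000×34.5 = 1,656,000
After stage 1: salt = 1,656,000 + 23,800×1.1 = 1,682,180; volume = 71,800 m³; S = 23.429 g/kg
After stage 2: salt = 1,682,180 + 25,500×67.7 = 3,408,530; volume = 97,300 m³; S = 35.031 g/kg
After stage 3: salt = 3,408,530 + 15,400×0.8 = 3,420,850; volume = 112,700 m³
S = 3,420,850 / 112,700 = 30.3536 g/kg

30.4 g/kg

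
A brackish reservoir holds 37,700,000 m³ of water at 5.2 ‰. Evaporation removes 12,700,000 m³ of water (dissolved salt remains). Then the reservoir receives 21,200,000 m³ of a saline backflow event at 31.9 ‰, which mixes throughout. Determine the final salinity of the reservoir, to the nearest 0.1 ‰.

18.9 ‰

After evaporation: salt = 37,700,000×5.2 = 196,040,000; volume = 37,700,000 − 12,700,000 = 25,000,000 m³
After mixing: salt = 196,040,000 + 21,200,000×31.9 = 872,320,000; volume = 25,000,000 + 21,200,000 = 46,200,000 m³
S = 872,320,000 / 46,200,000 = 18.8814 ‰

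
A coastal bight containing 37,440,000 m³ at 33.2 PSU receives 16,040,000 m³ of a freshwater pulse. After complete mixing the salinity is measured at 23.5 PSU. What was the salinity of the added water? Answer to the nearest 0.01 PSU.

0.86 PSU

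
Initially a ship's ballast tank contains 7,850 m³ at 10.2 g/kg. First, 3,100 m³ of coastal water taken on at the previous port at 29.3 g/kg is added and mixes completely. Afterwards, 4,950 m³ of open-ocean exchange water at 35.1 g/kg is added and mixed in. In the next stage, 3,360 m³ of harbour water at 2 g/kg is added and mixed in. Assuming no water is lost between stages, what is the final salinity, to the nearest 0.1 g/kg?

Total salt / total volume:
Initial salt = 7,850×10.2 = 80,070
After stage 1: salt = 80,070 + 3,100×29.3 = 170,900; volume = 10,950 m³; S = 15.607 g/kg
After stage 2: salt = 170,900 + 4,950×35.1 = 344,645; volume = 15,900 m³; S = 21.676 g/kg
After stage 3: salt = 344,645 + 3,360×2 = 351,365; volume = 19,260 m³
S = 351,365 / 19,260 = 18.2433 g/kg

18.2 g/kg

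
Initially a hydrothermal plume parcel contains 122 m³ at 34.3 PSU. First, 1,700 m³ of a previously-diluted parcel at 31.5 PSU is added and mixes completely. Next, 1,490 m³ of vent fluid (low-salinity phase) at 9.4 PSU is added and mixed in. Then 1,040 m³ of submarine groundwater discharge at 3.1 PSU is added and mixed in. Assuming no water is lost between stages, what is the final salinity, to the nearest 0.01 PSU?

17.23 PSU

Conserving salt mass:
Initial salt = 122×34.3 = 4,184.6
After stage 1: salt = 4,184.6 + 1,700×31.5 = 57,734.6; volume = 1,822 m³; S = 31.687 PSU
After stage 2: salt = 57,734.6 + 1,490×9.4 = 71,740.6; volume = 3,312 m³; S = 21.661 PSU
After stage 3: salt = 71,740.6 + 1,040×3.1 = 74,964.6; volume = 4,352 m³
S = 74,964.6 / 4,352 = 17.2253 PSU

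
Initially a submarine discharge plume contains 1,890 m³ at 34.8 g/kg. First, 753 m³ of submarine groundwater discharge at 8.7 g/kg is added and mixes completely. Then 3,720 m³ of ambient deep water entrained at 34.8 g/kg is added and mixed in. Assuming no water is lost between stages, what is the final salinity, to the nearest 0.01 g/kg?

31.71 g/kg

By conservation of dissolved salt,
Initial salt = 1,890×34.8 = 65,772
After stage 1: salt = 65,772 + 753×8.7 = 72,323.1; volume = 2,643 m³; S = 27.364 g/kg
After stage 2: salt = 72,323.1 + 3,720×34.8 = 201,779.1; volume = 6,363 m³
S = 201,779.1 / 6,363 = 31.7113 g/kg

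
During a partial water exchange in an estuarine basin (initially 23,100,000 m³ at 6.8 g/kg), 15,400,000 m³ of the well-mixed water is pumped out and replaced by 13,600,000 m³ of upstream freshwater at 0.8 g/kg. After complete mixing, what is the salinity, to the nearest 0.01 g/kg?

Remaining after removal: 7,700,000 m³ at 6.8 g/kg (salt = 52,360,000)
After addition: salt = 52,360,000 + 13,600,000×0.8 = 63,240,000; volume = 21,300,000 m³
S = 63,240,000 / 21,300,000 = 2.969 g/kg

2.97 g/kg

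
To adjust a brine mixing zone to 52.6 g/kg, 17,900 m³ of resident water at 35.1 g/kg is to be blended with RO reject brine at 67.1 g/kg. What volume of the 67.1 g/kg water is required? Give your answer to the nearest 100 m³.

Salt balance: 17,900×35.1 + V×67.1 = (17,900+V)×52.6
628,290 + 67.1V = 941,540 + 52.6V
313,250 = 14.5V
V = 21,603.45 m³

21600 m³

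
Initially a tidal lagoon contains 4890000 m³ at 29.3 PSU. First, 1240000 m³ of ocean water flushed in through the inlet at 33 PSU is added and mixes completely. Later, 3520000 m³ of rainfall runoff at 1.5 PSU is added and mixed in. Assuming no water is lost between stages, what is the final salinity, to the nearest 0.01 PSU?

Conserving salt mass:
Initial salt = 4,890,000×29.3 = 143,277,000
After stage 1: salt = 143,277,000 + 1,240,000×33 = 184,197,000; volume = 6,130,000 m³; S = 30.048 PSU
After stage 2: salt = 184,197,000 + 3,520,000×1.5 = 189,477,000; volume = 9,650,000 m³
S = 189,477,000 / 9,650,000 = 19.6349 PSU

19.63 PSU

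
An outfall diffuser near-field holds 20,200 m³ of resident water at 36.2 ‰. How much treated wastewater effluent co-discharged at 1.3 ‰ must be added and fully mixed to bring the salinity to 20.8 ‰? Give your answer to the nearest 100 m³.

16000 m³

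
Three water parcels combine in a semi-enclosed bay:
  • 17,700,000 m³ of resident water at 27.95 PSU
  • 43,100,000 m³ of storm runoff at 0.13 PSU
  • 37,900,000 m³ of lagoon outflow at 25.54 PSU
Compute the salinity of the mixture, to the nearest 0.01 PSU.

14.88 PSU

Weighted by volume,
salt = 17,700,000×27.95 + 43,100,000×0.13 + 37,900,000×25.54 = 494,715,000 + 5,603,000 + 967,966,000 = 1,468,284,000
volume = 17,700,000 + 43,100,000 + 37,900,000 = 98,700,000 m³
S = 1,468,284,000 / 98,700,000 = 14.8762 PSU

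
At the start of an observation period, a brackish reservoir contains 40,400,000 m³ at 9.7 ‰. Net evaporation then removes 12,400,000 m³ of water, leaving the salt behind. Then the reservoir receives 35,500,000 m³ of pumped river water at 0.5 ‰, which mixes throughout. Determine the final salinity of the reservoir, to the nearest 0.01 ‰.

6.45 ‰

After evaporation: salt = 40,400,000×9.7 = 391,880,000; volume = 40,400,000 − 12,400,000 = 28,000,000 m³
After mixing: salt = 391,880,000 + 35,500,000×0.5 = 409,630,000; volume = 28,000,000 + 35,500,000 = 63,500,000 m³
S = 409,630,000 / 63,500,000 = 6.4509 ‰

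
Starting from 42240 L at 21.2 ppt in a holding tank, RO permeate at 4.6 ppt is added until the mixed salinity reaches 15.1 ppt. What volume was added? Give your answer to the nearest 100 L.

Salt balance: 42,240×21.2 + V×4.6 = (42,240+V)×15.1
895,488 + 4.6V = 637,824 + 15.1V
257,664 = 10.5V
V = 24,539.43 L

24500 L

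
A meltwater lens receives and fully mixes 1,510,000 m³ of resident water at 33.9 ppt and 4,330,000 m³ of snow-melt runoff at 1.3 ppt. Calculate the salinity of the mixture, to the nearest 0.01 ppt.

Salt balance:
salt = 1,510,000×33.9 + 4,330,000×1.3 = 51,189,000 + 5,629,000 = 56,818,000
volume = 1,510,000 + 4,330,000 = 5,840,000 m³
S = 56,818,000 / 5,840,000 = 9.7291 ppt

9.73 ppt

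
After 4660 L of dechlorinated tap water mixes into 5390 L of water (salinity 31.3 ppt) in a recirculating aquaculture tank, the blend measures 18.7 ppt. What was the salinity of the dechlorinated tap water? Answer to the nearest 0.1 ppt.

4.1 ppt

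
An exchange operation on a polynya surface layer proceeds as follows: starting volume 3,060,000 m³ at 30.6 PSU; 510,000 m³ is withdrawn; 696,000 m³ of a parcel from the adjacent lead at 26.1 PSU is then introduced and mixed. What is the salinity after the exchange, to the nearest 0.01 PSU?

Remaining after removal: 2,550,000 m³ at 30.6 PSU (salt = 78,030,000)
After addition: salt = 78,030,000 + 696,000×26.1 = 96,195,600; volume = 3,246,000 m³
S = 96,195,600 / 3,246,000 = 29.6351 PSU

29.64 PSU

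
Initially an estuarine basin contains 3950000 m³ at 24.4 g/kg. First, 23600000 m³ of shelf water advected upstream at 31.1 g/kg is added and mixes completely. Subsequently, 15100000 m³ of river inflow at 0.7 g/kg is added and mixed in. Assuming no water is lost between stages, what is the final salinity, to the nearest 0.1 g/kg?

19.7 g/kg

Salt balance:
Initial salt = 3,950,000×24.4 = 96,380,000
After stage 1: salt = 96,380,000 + 23,600,000×31.1 = 830,340,000; volume = 27,550,000 m³; S = 30.139 g/kg
After stage 2: salt = 830,340,000 + 15,100,000×0.7 = 840,910,000; volume = 42,650,000 m³
S = 840,910,000 / 42,650,000 = 19.7165 g/kg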